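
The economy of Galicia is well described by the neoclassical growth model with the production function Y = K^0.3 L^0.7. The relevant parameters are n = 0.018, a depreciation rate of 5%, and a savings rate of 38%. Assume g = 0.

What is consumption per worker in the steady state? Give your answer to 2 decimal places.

At the steady state, Δk = 0, so s·k^α = (n + δ)·k.
Dividing both sides by k: k^(1−α) = s / (n + δ).
k^0.7 = 0.38 / (0.018 + 0.050) = 0.38 / 0.068 = 5.5882
k* = 5.5882^(1/0.7) ≈ 11.6824
y* = (k*)^α = 11.6824^0.3 ≈ 2.0905
c* = (1 − s)·y* = (1 − 0.38) × 2.0905 ≈ 1.2961

c* ≈ 1.30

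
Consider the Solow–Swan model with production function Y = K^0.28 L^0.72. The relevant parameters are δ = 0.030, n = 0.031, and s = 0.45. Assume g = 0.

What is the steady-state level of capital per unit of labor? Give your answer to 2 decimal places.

k* ≈ 16.05

In steady state, investment equals break-even investment: s·k^α = (n + δ)·k.
Rearranging, k^(1−α) = s / (n + δ).
k^0.72 = 0.45 / (0.031 + 0.030) = 0.45 / 0.061 = 7.3770
k* = 7.3770^(1/0.72) ≈ 16.0468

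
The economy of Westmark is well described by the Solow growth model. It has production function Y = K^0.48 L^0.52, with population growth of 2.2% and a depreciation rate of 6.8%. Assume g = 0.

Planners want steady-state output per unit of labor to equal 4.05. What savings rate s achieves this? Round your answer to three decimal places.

s ≈ 0.410

Steady state requires s·f(k) = (n + δ)·k, i.e. s·k^α = (n + δ)·k.
Since y* = [s/(n + δ)]^(α/(1−α)), we have s/(n + δ) = (y*)^((1−α)/α) = 4.05^1.0833 = 4.5505.
Therefore s = 4.5505 × (n + δ) = 4.5505 × 0.090 = 0.4095.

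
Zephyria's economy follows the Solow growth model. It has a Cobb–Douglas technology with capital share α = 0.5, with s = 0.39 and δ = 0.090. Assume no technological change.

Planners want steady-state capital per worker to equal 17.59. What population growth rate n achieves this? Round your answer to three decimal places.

n ≈ 0.003

At the steady state, Δk = 0, so s·k^α = (n + δ)·k.
So s / (n + δ) = (k*)^(1−α) = 17.59^0.5 = 4.1940.
Therefore n + δ = s / 4.1940 = 0.39 / 4.1940 = 0.0930, so n = 0.0930 − 0.090 = 0.0030.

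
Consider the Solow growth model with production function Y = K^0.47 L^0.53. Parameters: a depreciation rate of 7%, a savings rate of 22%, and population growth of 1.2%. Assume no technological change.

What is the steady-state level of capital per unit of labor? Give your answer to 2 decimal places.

k* ≈ 6.44

Steady state requires s·f(k) = (n + δ)·k, i.e. s·k^α = (n + δ)·k.
Rearranging, k^(1−α) = s / (n + δ).
k^0.53 = 0.22 / (0.012 + 0.070) = 0.22 / 0.082 = 2.6829
k* = 2.6829^(1/0.53) ≈ 6.4371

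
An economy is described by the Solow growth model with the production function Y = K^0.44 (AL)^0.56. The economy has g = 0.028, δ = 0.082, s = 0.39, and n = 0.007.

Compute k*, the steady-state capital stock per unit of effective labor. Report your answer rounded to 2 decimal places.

Steady state requires s·f(k) = (n + g + δ)·k, i.e. s·k^α = (n + g + δ)·k.
Rearranging, k^(1−α) = s / (n + g + δ).
k^0.56 = 0.39 / (0.007 + 0.028 + 0.082) = 0.39 / 0.117 = 3.3333
k* = 3.3333^(1/0.56) ≈ 8.5843

k* = 8.58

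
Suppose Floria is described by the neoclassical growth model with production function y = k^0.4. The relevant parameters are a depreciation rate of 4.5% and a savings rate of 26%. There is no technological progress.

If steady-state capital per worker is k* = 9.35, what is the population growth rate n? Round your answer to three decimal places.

n ≈ 0.023

Steady state requires s·f(k) = (n + δ)·k, i.e. s·k^α = (n + δ)·k.
So s / (n + δ) = (k*)^(1−α) = 9.35^0.6 = 3.8237.
Therefore n + δ = s / 3.8237 = 0.26 / 3.8237 = 0.0680, so n = 0.0680 − 0.045 = 0.0230.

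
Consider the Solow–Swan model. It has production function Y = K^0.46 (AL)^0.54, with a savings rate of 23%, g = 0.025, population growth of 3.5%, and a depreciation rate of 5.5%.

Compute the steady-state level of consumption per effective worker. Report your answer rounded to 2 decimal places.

c* = 1.39

At the steady state, Δk = 0, so s·k^α = (n + g + δ)·k.
Rearranging, k^(1−α) = s / (n + g + δ).
k^0.54 = 0.23 / (0.035 + 0.025 + 0.055) = 0.23 / 0.115 = 2.0000
k* = 2.0000^(1/0.54) ≈ 3.6096
y* = (k*)^α = 3.6096^0.46 ≈ 1.8048
c* = (1 − s)·y* = (1 − 0.23) × 1.8048 ≈ 1.3897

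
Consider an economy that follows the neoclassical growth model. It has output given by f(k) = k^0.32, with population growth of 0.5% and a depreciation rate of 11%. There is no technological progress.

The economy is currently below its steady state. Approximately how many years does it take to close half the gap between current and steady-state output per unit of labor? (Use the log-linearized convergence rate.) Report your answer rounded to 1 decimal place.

t_½ ≈ 8.9 years

Near the steady state the convergence rate is λ = (1 − α)(n + δ).
λ = (1 − 0.32) × 0.115 = 0.68 × 0.115 = 0.0782
Half-life = ln 2 / λ = 0.6931 / 0.0782 ≈ 8.86 years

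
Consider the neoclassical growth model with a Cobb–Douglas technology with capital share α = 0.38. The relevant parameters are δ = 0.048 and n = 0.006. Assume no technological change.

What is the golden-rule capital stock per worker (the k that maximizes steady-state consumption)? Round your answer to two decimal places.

The golden rule sets f'(k) = n + δ, i.e. α·k^(α−1) = n + δ.
So k^(1−α) = α / (n + δ) = 0.38 / 0.054 = 7.0370.
k_gold = 7.0370^(1/0.62) ≈ 23.2677

k_gold ≈ 23.27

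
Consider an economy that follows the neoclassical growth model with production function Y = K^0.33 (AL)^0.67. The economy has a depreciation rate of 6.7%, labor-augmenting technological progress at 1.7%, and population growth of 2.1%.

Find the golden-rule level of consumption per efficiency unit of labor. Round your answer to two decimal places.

c_gold ≈ 1.18

At the golden rule, f'(k) = n + g + δ, so α·k^(α−1) = n + g + δ and k_gold = (α/(n + g + δ))^(1/(1−α)).
k_gold = (0.33/0.105)^(1/0.67) = 3.1429^1.4925 ≈ 5.5242
c_gold = f(k_gold) − (n + g + δ)·k_gold = 1.7577 − 0.105×5.5242 ≈ 1.1777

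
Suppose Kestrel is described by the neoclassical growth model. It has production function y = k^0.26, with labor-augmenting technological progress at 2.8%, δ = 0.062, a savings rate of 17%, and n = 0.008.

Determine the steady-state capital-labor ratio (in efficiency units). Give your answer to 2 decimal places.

k* ≈ 2.11

Steady state requires s·f(k) = (n + g + δ)·k, i.e. s·k^α = (n + g + δ)·k.
Dividing both sides by k: k^(1−α) = s / (n + g + δ).
k^0.74 = 0.17 / (0.008 + 0.028 + 0.062) = 0.17 / 0.098 = 1.7347
k* = 1.7347^(1/0.74) ≈ 2.1051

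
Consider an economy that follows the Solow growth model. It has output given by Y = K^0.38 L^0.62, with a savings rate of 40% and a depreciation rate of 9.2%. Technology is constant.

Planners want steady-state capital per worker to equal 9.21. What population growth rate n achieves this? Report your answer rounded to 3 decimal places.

At the steady state, Δk = 0, so s·k^α = (n + δ)·k.
So s / (n + δ) = (k*)^(1−α) = 9.21^0.62 = 3.9613.
Therefore n + δ = s / 3.9613 = 0.40 / 3.9613 = 0.1010, so n = 0.1010 − 0.092 = 0.0090.

n ≈ 0.009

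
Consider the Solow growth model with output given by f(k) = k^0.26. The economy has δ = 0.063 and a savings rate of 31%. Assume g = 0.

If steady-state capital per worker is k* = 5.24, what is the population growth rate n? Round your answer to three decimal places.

n ≈ 0.028

Steady state requires s·f(k) = (n + δ)·k, i.e. s·k^α = (n + δ)·k.
So s / (n + δ) = (k*)^(1−α) = 5.24^0.74 = 3.4065.
Therefore n + δ = s / 3.4065 = 0.31 / 3.4065 = 0.0910, so n = 0.0910 − 0.063 = 0.0280.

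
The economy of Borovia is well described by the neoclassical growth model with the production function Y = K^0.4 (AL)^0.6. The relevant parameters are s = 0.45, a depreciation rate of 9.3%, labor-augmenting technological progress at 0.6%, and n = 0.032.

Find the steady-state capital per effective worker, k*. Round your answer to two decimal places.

k* ≈ 7.82

At the steady state, Δk = 0, so s·k^α = (n + g + δ)·k.
Dividing both sides by k: k^(1−α) = s / (n + g + δ).
k^0.6 = 0.45 / (0.032 + 0.006 + 0.093) = 0.45 / 0.131 = 3.4351
k* = 3.4351^(1/0.6) ≈ 7.8205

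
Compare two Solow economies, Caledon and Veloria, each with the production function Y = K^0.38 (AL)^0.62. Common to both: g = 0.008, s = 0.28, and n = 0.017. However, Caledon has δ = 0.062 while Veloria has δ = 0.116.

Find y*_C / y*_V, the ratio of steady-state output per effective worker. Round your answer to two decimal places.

Steady-state y* = [s/(n + g + δ)]^(α/(1−α)), so the ratio is [ (s_C/(n + g + δ)_C) / (s_V/(n + g + δ)_V) ]^0.6129.
s_C/(n + g + δ)_C = 0.28/0.087 = 3.2184; s_V/(n + g + δ)_V = 0.28/0.141 = 1.9858.
Ratio = (3.2184/1.9858)^0.6129 = 1.6207^0.6129 ≈ 1.3444

y*_C / y*_V ≈ 1.34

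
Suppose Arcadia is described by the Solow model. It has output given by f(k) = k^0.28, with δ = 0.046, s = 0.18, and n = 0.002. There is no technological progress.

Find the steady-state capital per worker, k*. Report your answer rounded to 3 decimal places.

In steady state, investment equals break-even investment: s·k^α = (n + δ)·k.
Dividing both sides by k: k^(1−α) = s / (n + δ).
k^0.72 = 0.18 / (0.002 + 0.046) = 0.18 / 0.048 = 3.7500
k* = 3.7500^(1/0.72) ≈ 6.2700

k* ≈ 6.270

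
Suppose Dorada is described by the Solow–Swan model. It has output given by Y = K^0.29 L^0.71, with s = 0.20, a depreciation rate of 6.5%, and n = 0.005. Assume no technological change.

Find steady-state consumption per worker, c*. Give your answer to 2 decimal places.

Steady state requires s·f(k) = (n + δ)·k, i.e. s·k^α = (n + δ)·k.
Rearranging, k^(1−α) = s / (n + δ).
k^0.71 = 0.20 / (0.005 + 0.065) = 0.20 / 0.070 = 2.8571
k* = 2.8571^(1/0.71) ≈ 4.3868
y* = (k*)^α = 4.3868^0.29 ≈ 1.5354
c* = (1 − s)·y* = (1 − 0.20) × 1.5354 ≈ 1.2283

c* ≈ 1.23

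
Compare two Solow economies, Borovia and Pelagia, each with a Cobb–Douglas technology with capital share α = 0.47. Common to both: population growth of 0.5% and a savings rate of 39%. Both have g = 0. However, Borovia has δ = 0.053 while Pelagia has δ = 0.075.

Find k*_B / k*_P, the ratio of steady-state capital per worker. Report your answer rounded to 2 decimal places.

Steady-state k* = [s/(n + δ)]^(1/(1−α)), so the ratio is [ (s_B/(n + δ)_B) / (s_P/(n + δ)_P) ]^1.8868.
s_B/(n + δ)_B = 0.39/0.058 = 6.7241; s_P/(n + δ)_P = 0.39/0.080 = 4.8750.
Ratio = (6.7241/4.8750)^1.8868 = 1.3793^1.8868 ≈ 1.8345

k*_B / k*_P ≈ 1.83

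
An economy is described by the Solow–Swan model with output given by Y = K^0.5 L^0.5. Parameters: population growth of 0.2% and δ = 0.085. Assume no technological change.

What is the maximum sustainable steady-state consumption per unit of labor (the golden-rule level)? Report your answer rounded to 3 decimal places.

c_gold ≈ 2.874

At the golden rule, f'(k) = n + δ, so α·k^(α−1) = n + δ and k_gold = (α/(n + δ))^(1/(1−α)).
k_gold = (0.5/0.087)^(1/0.5) = 5.7471^2 ≈ 33.0292
c_gold = f(k_gold) − (n + δ)·k_gold = 5.7471 − 0.087×33.0292 ≈ 2.8736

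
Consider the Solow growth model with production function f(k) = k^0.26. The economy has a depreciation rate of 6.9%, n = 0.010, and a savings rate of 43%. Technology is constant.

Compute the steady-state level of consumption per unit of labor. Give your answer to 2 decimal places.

At the steady state, Δk = 0, so s·k^α = (n + δ)·k.
Dividing both sides by k: k^(1−α) = s / (n + δ).
k^0.74 = 0.43 / (0.010 + 0.069) = 0.43 / 0.079 = 5.4430
k* = 5.4430^(1/0.74) ≈ 9.8713
y* = (k*)^α = 9.8713^0.26 ≈ 1.8136
c* = (1 − s)·y* = (1 − 0.43) × 1.8136 ≈ 1.0338

c* = 1.03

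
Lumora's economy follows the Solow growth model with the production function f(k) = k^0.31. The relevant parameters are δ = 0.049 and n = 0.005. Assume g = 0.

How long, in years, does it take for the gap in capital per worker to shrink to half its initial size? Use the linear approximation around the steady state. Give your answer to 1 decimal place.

half-life ≈ 18.6 years

Near the steady state the convergence rate is λ = (1 − α)(n + δ).
λ = (1 − 0.31) × 0.054 = 0.69 × 0.054 = 0.03726
Half-life = ln 2 / λ = 0.6931 / 0.03726 ≈ 18.60 years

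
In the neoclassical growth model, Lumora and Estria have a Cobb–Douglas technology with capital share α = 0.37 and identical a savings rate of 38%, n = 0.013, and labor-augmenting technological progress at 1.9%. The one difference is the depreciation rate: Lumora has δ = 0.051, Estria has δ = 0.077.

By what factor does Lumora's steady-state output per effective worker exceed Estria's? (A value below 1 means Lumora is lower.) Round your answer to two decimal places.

ratio ≈ 1.17

Steady-state y* = [s/(n + g + δ)]^(α/(1−α)), so the ratio is [ (s_L/(n + g + δ)_L) / (s_E/(n + g + δ)_E) ]^0.5873.
s_L/(n + g + δ)_L = 0.38/0.083 = 4.5783; s_E/(n + g + δ)_E = 0.38/0.109 = 3.4862.
Ratio = (4.5783/3.4862)^0.5873 = 1.3133^0.5873 ≈ 1.1736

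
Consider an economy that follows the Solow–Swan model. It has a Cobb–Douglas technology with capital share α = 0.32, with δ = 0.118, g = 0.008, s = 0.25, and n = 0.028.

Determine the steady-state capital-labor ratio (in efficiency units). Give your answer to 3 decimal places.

In steady state, investment equals break-even investment: s·k^α = (n + g + δ)·k.
Rearranging, k^(1−α) = s / (n + g + δ).
k^0.68 = 0.25 / (0.028 + 0.008 + 0.118) = 0.25 / 0.154 = 1.6234
k* = 1.6234^(1/0.68) ≈ 2.0392

k* = 2.039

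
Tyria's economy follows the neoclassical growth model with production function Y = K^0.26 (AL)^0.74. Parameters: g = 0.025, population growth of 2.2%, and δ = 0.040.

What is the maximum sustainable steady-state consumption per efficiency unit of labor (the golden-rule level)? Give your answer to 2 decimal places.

At the golden rule, f'(k) = n + g + δ, so α·k^(α−1) = n + g + δ and k_gold = (α/(n + g + δ))^(1/(1−α)).
k_gold = (0.26/0.087)^(1/0.74) = 2.9885^1.3514 ≈ 4.3906
c_gold = f(k_gold) − (n + g + δ)·k_gold = 1.4691 − 0.087×4.3906 ≈ 1.0871

c_gold ≈ 1.09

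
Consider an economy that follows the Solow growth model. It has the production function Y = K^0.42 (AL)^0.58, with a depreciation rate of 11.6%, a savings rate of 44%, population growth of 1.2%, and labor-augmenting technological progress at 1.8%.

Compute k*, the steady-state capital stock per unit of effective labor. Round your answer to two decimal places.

In steady state, investment equals break-even investment: s·k^α = (n + g + δ)·k.
Rearranging, k^(1−α) = s / (n + g + δ).
k^0.58 = 0.44 / (0.012 + 0.018 + 0.116) = 0.44 / 0.146 = 3.0137
k* = 3.0137^(1/0.58) ≈ 6.6994

k* = 6.70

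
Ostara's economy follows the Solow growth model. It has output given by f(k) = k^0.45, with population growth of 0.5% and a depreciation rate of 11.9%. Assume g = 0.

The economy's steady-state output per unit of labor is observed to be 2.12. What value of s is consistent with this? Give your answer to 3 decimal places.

s ≈ 0.311

In steady state, investment equals break-even investment: s·k^α = (n + δ)·k.
Since y* = [s/(n + δ)]^(α/(1−α)), we have s/(n + δ) = (y*)^((1−α)/α) = 2.12^1.2222 = 2.5052.
Therefore s = 2.5052 × (n + δ) = 2.5052 × 0.124 = 0.3106.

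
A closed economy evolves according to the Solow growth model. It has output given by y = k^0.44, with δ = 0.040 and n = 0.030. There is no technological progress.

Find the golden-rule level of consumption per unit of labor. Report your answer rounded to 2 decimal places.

c_gold ≈ 2.37

At the golden rule, f'(k) = n + δ, so α·k^(α−1) = n + δ and k_gold = (α/(n + δ))^(1/(1−α)).
k_gold = (0.44/0.070)^(1/0.56) = 6.2857^1.7857 ≈ 26.6453
c_gold = f(k_gold) − (n + δ)·k_gold = 4.2391 − 0.070×26.6453 ≈ 2.3739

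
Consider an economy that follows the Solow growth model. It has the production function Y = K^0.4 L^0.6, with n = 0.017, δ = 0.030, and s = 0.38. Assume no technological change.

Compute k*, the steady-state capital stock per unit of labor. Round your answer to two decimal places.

At the steady state, Δk = 0, so s·k^α = (n + δ)·k.
Rearranging, k^(1−α) = s / (n + δ).
k^0.6 = 0.38 / (0.017 + 0.030) = 0.38 / 0.047 = 8.0851
k* = 8.0851^(1/0.6) ≈ 32.5693

k* = 32.57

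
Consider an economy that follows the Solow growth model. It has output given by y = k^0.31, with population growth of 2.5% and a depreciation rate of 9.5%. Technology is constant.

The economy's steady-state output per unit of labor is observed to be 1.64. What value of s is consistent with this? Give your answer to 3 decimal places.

In steady state, investment equals break-even investment: s·k^α = (n + δ)·k.
Since y* = [s/(n + δ)]^(α/(1−α)), we have s/(n + δ) = (y*)^((1−α)/α) = 1.64^2.2258 = 3.0075.
Therefore s = 3.0075 × (n + δ) = 3.0075 × 0.120 = 0.3609.

s ≈ 0.361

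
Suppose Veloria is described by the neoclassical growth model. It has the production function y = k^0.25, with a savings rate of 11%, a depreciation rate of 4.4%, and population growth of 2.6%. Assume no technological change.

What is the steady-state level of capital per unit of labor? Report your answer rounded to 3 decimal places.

In steady state, investment equals break-even investment: s·k^α = (n + δ)·k.
Dividing both sides by k: k^(1−α) = s / (n + δ).
k^0.75 = 0.11 / (0.026 + 0.044) = 0.11 / 0.070 = 1.5714
k* = 1.5714^(1/0.75) ≈ 1.8269

k* = 1.827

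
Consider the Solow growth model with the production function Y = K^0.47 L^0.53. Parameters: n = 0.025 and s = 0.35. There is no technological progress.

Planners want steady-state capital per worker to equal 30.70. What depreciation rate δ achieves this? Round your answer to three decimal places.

Steady state requires s·f(k) = (n + δ)·k, i.e. s·k^α = (n + δ)·k.
So s / (n + δ) = (k*)^(1−α) = 30.70^0.53 = 6.1402.
Therefore n + δ = s / 6.1402 = 0.35 / 6.1402 = 0.0570, so δ = 0.0570 − 0.025 = 0.0320.

δ ≈ 0.032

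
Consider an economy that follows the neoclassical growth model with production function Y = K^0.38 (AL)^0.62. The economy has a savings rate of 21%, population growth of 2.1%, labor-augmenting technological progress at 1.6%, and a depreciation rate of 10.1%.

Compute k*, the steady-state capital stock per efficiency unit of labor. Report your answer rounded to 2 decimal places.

k* = 1.97

Steady state requires s·f(k) = (n + g + δ)·k, i.e. s·k^α = (n + g + δ)·k.
Dividing both sides by k: k^(1−α) = s / (n + g + δ).
k^0.62 = 0.21 / (0.021 + 0.016 + 0.101) = 0.21 / 0.138 = 1.5217
k* = 1.5217^(1/0.62) ≈ 1.9682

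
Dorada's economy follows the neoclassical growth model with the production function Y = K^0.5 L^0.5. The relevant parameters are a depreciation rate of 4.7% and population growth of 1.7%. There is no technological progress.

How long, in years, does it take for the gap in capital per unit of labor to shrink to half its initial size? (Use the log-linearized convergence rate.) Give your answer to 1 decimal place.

Near the steady state the convergence rate is λ = (1 − α)(n + δ).
λ = (1 − 0.5) × 0.064 = 0.5 × 0.064 = 0.0320
Half-life = ln 2 / λ = 0.6931 / 0.0320 ≈ 21.66 years

half-life ≈ 21.7 years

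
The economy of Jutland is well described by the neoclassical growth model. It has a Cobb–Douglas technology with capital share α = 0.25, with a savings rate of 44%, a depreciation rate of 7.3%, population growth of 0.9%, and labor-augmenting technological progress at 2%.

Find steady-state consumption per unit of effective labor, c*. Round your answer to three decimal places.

In steady state, investment equals break-even investment: s·k^α = (n + g + δ)·k.
Dividing both sides by k: k^(1−α) = s / (n + g + δ).
k^0.75 = 0.44 / (0.009 + 0.020 + 0.073) = 0.44 / 0.102 = 4.3137
k* = 4.3137^(1/0.75) ≈ 7.0221
y* = (k*)^α = 7.0221^0.25 ≈ 1.6279
c* = (1 − s)·y* = (1 − 0.44) × 1.6279 ≈ 0.9116

c* ≈ 0.912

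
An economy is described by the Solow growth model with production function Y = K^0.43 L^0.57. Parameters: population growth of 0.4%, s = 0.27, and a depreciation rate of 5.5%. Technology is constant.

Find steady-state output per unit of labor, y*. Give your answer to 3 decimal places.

y* ≈ 3.150

Steady state requires s·f(k) = (n + δ)·k, i.e. s·k^α = (n + δ)·k.
Rearranging, k^(1−α) = s / (n + δ).
k^0.57 = 0.27 / (0.004 + 0.055) = 0.27 / 0.059 = 4.5763
k* = 4.5763^(1/0.57) ≈ 14.4144
y* = (k*)^α = 14.4144^0.43 ≈ 3.1498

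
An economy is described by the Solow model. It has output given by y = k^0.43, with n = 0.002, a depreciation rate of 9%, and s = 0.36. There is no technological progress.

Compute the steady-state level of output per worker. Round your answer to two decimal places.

In steady state, investment equals break-even investment: s·k^α = (n + δ)·k.
Rearranging, k^(1−α) = s / (n + δ).
k^0.57 = 0.36 / (0.002 + 0.090) = 0.36 / 0.092 = 3.9130
k* = 3.9130^(1/0.57) ≈ 10.9519
y* = (k*)^α = 10.9519^0.43 ≈ 2.7989

y* = 2.80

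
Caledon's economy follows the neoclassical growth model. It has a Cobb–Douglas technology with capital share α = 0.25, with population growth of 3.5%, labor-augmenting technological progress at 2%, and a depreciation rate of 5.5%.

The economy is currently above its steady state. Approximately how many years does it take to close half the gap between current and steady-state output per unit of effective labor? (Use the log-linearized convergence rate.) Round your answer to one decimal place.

half-life ≈ 8.4 years

Near the steady state the convergence rate is λ = (1 − α)(n + g + δ).
λ = (1 − 0.25) × 0.110 = 0.75 × 0.110 = 0.0825
Half-life = ln 2 / λ = 0.6931 / 0.0825 ≈ 8.40 years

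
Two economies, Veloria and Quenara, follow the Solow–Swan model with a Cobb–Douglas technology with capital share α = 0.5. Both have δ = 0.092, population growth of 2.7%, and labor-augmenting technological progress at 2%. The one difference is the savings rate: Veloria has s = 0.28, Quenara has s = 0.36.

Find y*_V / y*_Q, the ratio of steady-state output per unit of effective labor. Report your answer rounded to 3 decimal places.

y*_V / y*_Q ≈ 0.778

Steady-state y* = [s/(n + g + δ)]^(α/(1−α)), so the ratio is [ (s_V/(n + g + δ)_V) / (s_Q/(n + g + δ)_Q) ]^1.
s_V/(n + g + δ)_V = 0.28/0.139 = 2.0144; s_Q/(n + g + δ)_Q = 0.36/0.139 = 2.5899.
Ratio = (2.0144/2.5899)^1 = 0.7778^1 ≈ 0.7778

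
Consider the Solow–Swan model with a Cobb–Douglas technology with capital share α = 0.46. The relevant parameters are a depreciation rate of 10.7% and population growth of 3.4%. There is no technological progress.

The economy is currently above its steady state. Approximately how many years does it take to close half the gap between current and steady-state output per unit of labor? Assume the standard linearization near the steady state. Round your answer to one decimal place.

Near the steady state the convergence rate is λ = (1 − α)(n + δ).
λ = (1 − 0.46) × 0.141 = 0.54 × 0.141 = 0.07614
Half-life = ln 2 / λ = 0.6931 / 0.07614 ≈ 9.10 years

half-life ≈ 9.1 years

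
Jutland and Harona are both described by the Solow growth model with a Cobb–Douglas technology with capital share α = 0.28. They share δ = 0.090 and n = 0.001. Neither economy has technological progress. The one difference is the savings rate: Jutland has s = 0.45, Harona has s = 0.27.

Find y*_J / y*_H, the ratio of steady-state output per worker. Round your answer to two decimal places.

ratio ≈ 1.22

Steady-state y* = [s/(n + δ)]^(α/(1−α)), so the ratio is [ (s_J/(n + δ)_J) / (s_H/(n + δ)_H) ]^0.3889.
s_J/(n + δ)_J = 0.45/0.091 = 4.9451; s_H/(n + δ)_H = 0.27/0.091 = 2.9670.
Ratio = (4.9451/2.9670)^0.3889 = 1.6667^0.3889 ≈ 1.2198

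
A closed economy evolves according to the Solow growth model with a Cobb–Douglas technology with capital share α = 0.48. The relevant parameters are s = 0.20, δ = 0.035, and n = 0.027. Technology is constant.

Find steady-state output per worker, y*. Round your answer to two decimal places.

y* ≈ 2.95

At the steady state, Δk = 0, so s·k^α = (n + δ)·k.
Dividing both sides by k: k^(1−α) = s / (n + δ).
k^0.52 = 0.20 / (0.027 + 0.035) = 0.20 / 0.062 = 3.2258
k* = 3.2258^(1/0.52) ≈ 9.5093
y* = (k*)^α = 9.5093^0.48 ≈ 2.9479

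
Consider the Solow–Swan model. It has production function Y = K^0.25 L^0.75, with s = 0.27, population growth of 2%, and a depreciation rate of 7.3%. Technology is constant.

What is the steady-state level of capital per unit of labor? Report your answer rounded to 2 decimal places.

In steady state, investment equals break-even investment: s·k^α = (n + δ)·k.
Dividing both sides by k: k^(1−α) = s / (n + δ).
k^0.75 = 0.27 / (0.020 + 0.073) = 0.27 / 0.093 = 2.9032
k* = 2.9032^(1/0.75) ≈ 4.1416

k* ≈ 4.14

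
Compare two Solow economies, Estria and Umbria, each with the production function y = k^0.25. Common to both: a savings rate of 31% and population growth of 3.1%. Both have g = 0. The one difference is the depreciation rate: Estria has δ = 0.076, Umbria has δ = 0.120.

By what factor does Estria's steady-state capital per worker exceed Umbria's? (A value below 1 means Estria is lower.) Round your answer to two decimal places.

ratio ≈ 1.58

Steady-state k* = [s/(n + δ)]^(1/(1−α)), so the ratio is [ (s_E/(n + δ)_E) / (s_U/(n + δ)_U) ]^1.3333.
s_E/(n + δ)_E = 0.31/0.107 = 2.8972; s_U/(n + δ)_U = 0.31/0.151 = 2.0530.
Ratio = (2.8972/2.0530)^1.3333 = 1.4112^1.3333 ≈ 1.5829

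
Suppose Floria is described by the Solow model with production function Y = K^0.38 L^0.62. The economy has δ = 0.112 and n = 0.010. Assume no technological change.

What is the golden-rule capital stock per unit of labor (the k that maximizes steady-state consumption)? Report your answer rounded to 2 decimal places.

The golden rule sets f'(k) = n + δ, i.e. α·k^(α−1) = n + δ.
So k^(1−α) = α / (n + δ) = 0.38 / 0.122 = 3.1148.
k_gold = 3.1148^(1/0.62) ≈ 6.2496

k_gold ≈ 6.25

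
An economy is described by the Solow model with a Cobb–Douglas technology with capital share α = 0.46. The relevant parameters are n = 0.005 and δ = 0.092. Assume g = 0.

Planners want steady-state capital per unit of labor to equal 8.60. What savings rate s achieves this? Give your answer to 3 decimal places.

s ≈ 0.310

In steady state, investment equals break-even investment: s·k^α = (n + δ)·k.
So s / (n + δ) = (k*)^(1−α) = 8.60^0.54 = 3.1962.
Therefore s = 3.1962 × (n + δ) = 3.1962 × 0.097 = 0.3100.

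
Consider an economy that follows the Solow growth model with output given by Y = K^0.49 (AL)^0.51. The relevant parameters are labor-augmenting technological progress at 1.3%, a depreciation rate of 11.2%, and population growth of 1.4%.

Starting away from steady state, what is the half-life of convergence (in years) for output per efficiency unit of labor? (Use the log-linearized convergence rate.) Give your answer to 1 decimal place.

Near the steady state the convergence rate is λ = (1 − α)(n + g + δ).
λ = (1 − 0.49) × 0.139 = 0.51 × 0.139 = 0.07089
Half-life = ln 2 / λ = 0.6931 / 0.07089 ≈ 9.78 years

about 9.8 years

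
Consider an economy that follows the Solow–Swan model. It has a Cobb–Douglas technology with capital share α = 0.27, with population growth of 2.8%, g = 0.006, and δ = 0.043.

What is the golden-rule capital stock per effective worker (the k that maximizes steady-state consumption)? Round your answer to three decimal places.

The golden rule sets f'(k) = n + g + δ, i.e. α·k^(α−1) = n + g + δ.
So k^(1−α) = α / (n + g + δ) = 0.27 / 0.077 = 3.5065.
k_gold = 3.5065^(1/0.73) ≈ 5.5770

k_gold ≈ 5.577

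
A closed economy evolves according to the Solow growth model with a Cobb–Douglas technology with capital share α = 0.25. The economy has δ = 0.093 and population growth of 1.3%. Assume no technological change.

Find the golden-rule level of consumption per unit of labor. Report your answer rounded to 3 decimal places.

At the golden rule, f'(k) = n + δ, so α·k^(α−1) = n + δ and k_gold = (α/(n + δ))^(1/(1−α)).
k_gold = (0.25/0.106)^(1/0.75) = 2.3585^1.3333 ≈ 3.1393
c_gold = f(k_gold) − (n + δ)·k_gold = 1.3311 − 0.106×3.1393 ≈ 0.9983

c_gold ≈ 0.998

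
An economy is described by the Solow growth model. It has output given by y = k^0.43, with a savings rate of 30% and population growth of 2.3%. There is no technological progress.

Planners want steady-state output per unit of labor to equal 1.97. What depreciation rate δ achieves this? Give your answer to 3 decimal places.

In steady state, investment equals break-even investment: s·k^α = (n + δ)·k.
Since y* = [s/(n + δ)]^(α/(1−α)), we have s/(n + δ) = (y*)^((1−α)/α) = 1.97^1.3256 = 2.4567.
Therefore n + δ = s / 2.4567 = 0.30 / 2.4567 = 0.1221, so δ = 0.1221 − 0.023 = 0.0991.

δ ≈ 0.099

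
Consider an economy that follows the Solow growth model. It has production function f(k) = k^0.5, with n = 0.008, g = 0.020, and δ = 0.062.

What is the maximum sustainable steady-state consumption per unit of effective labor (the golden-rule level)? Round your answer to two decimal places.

c_gold ≈ 2.78

At the golden rule, f'(k) = n + g + δ, so α·k^(α−1) = n + g + δ and k_gold = (α/(n + g + δ))^(1/(1−α)).
k_gold = (0.5/0.090)^(1/0.5) = 5.5556^2 ≈ 30.8647
c_gold = f(k_gold) − (n + g + δ)·k_gold = 5.5556 − 0.090×30.8647 ≈ 2.7778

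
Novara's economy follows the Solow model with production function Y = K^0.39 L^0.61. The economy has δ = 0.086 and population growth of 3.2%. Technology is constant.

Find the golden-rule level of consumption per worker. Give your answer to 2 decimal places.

c_gold ≈ 1.31

At the golden rule, f'(k) = n + δ, so α·k^(α−1) = n + δ and k_gold = (α/(n + δ))^(1/(1−α)).
k_gold = (0.39/0.118)^(1/0.61) = 3.3051^1.6393 ≈ 7.0974
c_gold = f(k_gold) − (n + δ)·k_gold = 2.1475 − 0.118×7.0974 ≈ 1.3100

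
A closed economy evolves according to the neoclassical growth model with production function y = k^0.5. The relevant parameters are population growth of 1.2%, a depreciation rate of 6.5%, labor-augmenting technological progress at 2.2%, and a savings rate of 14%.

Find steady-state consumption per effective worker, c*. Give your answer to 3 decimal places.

In steady state, investment equals break-even investment: s·k^α = (n + g + δ)·k.
Dividing both sides by k: k^(1−α) = s / (n + g + δ).
k^0.5 = 0.14 / (0.012 + 0.022 + 0.065) = 0.14 / 0.099 = 1.4141
k* = 1.4141^(1/0.5) ≈ 1.9997
y* = (k*)^α = 1.9997^0.5 ≈ 1.4141
c* = (1 − s)·y* = (1 − 0.14) × 1.4141 ≈ 1.2161

c* = 1.216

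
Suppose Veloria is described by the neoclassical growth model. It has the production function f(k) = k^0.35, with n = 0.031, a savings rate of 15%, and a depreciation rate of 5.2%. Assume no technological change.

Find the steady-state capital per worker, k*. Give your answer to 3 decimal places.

k* ≈ 2.485

Steady state requires s·f(k) = (n + δ)·k, i.e. s·k^α = (n + δ)·k.
Dividing both sides by k: k^(1−α) = s / (n + δ).
k^0.65 = 0.15 / (0.031 + 0.052) = 0.15 / 0.083 = 1.8072
k* = 1.8072^(1/0.65) ≈ 2.4854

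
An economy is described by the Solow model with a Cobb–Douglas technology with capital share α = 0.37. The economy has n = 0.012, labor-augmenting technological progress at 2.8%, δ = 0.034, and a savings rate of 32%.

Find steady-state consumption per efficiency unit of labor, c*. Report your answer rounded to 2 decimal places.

In steady state, investment equals break-even investment: s·k^α = (n + g + δ)·k.
Dividing both sides by k: k^(1−α) = s / (n + g + δ).
k^0.63 = 0.32 / (0.012 + 0.028 + 0.034) = 0.32 / 0.074 = 4.3243
k* = 4.3243^(1/0.63) ≈ 10.2186
y* = (k*)^α = 10.2186^0.37 ≈ 2.3631
c* = (1 − s)·y* = (1 − 0.32) × 2.3631 ≈ 1.6069

c* = 1.61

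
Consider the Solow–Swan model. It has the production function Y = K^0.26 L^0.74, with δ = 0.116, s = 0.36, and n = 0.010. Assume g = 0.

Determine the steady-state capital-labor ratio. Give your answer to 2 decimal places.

k* ≈ 4.13

In steady state, investment equals break-even investment: s·k^α = (n + δ)·k.
Dividing both sides by k: k^(1−α) = s / (n + δ).
k^0.74 = 0.36 / (0.010 + 0.116) = 0.36 / 0.126 = 2.8571
k* = 2.8571^(1/0.74) ≈ 4.1316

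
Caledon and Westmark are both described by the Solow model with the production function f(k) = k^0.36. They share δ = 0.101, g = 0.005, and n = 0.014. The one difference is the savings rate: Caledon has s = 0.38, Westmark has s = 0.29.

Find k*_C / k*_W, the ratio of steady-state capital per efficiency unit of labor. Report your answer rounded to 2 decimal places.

ratio ≈ 1.53

Steady-state k* = [s/(n + g + δ)]^(1/(1−α)), so the ratio is [ (s_C/(n + g + δ)_C) / (s_W/(n + g + δ)_W) ]^1.5625.
s_C/(n + g + δ)_C = 0.38/0.120 = 3.1667; s_W/(n + g + δ)_W = 0.29/0.120 = 2.4167.
Ratio = (3.1667/2.4167)^1.5625 = 1.3103^1.5625 ≈ 1.5254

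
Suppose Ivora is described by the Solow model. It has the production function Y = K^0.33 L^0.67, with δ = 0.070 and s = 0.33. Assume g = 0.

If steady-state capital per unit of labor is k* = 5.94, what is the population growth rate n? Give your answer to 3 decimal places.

n ≈ 0.030

Steady state requires s·f(k) = (n + δ)·k, i.e. s·k^α = (n + δ)·k.
So s / (n + δ) = (k*)^(1−α) = 5.94^0.67 = 3.2994.
Therefore n + δ = s / 3.2994 = 0.33 / 3.2994 = 0.1000, so n = 0.1000 − 0.070 = 0.0300.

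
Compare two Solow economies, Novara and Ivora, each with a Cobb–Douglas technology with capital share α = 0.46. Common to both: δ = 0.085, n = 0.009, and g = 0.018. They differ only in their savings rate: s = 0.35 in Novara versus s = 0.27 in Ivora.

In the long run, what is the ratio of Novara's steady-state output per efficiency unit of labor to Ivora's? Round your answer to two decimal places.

y*_N / y*_I ≈ 1.25

Steady-state y* = [s/(n + g + δ)]^(α/(1−α)), so the ratio is [ (s_N/(n + g + δ)_N) / (s_I/(n + g + δ)_I) ]^0.8519.
s_N/(n + g + δ)_N = 0.35/0.112 = 3.1250; s_I/(n + g + δ)_I = 0.27/0.112 = 2.4107.
Ratio = (3.1250/2.4107)^0.8519 = 1.2963^0.8519 ≈ 1.2474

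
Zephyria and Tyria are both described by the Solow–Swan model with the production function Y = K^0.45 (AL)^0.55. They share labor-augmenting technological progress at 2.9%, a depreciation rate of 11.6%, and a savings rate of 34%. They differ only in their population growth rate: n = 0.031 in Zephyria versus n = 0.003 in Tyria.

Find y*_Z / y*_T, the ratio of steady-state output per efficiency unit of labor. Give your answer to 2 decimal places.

Steady-state y* = [s/(n + g + δ)]^(α/(1−α)), so the ratio is [ (s_Z/(n + g + δ)_Z) / (s_T/(n + g + δ)_T) ]^0.8182.
s_Z/(n + g + δ)_Z = 0.34/0.176 = 1.9318; s_T/(n + g + δ)_T = 0.34/0.148 = 2.2973.
Ratio = (1.9318/2.2973)^0.8182 = 0.8409^0.8182 ≈ 0.8678

y*_Z / y*_T ≈ 0.87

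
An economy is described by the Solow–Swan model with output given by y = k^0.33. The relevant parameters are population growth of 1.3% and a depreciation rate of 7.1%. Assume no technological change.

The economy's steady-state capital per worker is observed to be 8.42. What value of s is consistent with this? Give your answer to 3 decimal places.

s ≈ 0.350

Steady state requires s·f(k) = (n + δ)·k, i.e. s·k^α = (n + δ)·k.
So s / (n + δ) = (k*)^(1−α) = 8.42^0.67 = 4.1683.
Therefore s = 4.1683 × (n + δ) = 4.1683 × 0.084 = 0.3501.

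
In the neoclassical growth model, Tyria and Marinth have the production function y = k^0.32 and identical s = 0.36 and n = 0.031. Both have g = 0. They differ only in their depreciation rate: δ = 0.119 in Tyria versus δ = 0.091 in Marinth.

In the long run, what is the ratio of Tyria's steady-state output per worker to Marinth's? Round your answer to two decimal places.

Steady-state y* = [s/(n + δ)]^(α/(1−α)), so the ratio is [ (s_T/(n + δ)_T) / (s_M/(n + δ)_M) ]^0.4706.
s_T/(n + δ)_T = 0.36/0.150 = 2.4000; s_M/(n + δ)_M = 0.36/0.122 = 2.9508.
Ratio = (2.4000/2.9508)^0.4706 = 0.8133^0.4706 ≈ 0.9073

y*_T / y*_M ≈ 0.91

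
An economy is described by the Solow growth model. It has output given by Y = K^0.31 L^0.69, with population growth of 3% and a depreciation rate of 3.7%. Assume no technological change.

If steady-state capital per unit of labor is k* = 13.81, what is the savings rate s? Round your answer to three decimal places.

s ≈ 0.410

At the steady state, Δk = 0, so s·k^α = (n + δ)·k.
So s / (n + δ) = (k*)^(1−α) = 13.81^0.69 = 6.1197.
Therefore s = 6.1197 × (n + δ) = 6.1197 × 0.067 = 0.4100.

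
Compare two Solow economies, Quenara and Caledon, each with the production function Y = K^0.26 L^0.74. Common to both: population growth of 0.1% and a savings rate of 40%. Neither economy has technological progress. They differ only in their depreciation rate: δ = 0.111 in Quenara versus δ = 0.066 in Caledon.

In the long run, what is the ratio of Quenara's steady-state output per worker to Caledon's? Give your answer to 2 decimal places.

ratio ≈ 0.83

Steady-state y* = [s/(n + δ)]^(α/(1−α)), so the ratio is [ (s_Q/(n + δ)_Q) / (s_C/(n + δ)_C) ]^0.3514.
s_Q/(n + δ)_Q = 0.40/0.112 = 3.5714; s_C/(n + δ)_C = 0.40/0.067 = 5.9701.
Ratio = (3.5714/5.9701)^0.3514 = 0.5982^0.3514 ≈ 0.8348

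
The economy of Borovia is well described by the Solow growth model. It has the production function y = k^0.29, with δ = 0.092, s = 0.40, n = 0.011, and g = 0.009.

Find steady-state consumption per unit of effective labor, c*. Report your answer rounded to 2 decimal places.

Steady state requires s·f(k) = (n + g + δ)·k, i.e. s·k^α = (n + g + δ)·k.
Rearranging, k^(1−α) = s / (n + g + δ).
k^0.71 = 0.40 / (0.011 + 0.009 + 0.092) = 0.40 / 0.112 = 3.5714
k* = 3.5714^(1/0.71) ≈ 6.0068
y* = (k*)^α = 6.0068^0.29 ≈ 1.6819
c* = (1 − s)·y* = (1 − 0.40) × 1.6819 ≈ 1.0091

c* = 1.01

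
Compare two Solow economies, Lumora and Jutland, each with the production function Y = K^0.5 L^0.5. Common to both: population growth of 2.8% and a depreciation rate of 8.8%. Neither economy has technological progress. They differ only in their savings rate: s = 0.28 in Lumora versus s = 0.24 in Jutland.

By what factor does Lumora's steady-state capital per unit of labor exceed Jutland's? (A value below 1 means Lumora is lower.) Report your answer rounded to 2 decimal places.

k*_L / k*_J ≈ 1.36

Steady-state k* = [s/(n + δ)]^(1/(1−α)), so the ratio is [ (s_L/(n + δ)_L) / (s_J/(n + δ)_J) ]^2.
s_L/(n + δ)_L = 0.28/0.116 = 2.4138; s_J/(n + δ)_J = 0.24/0.116 = 2.0690.
Ratio = (2.4138/2.0690)^2 = 1.1667^2 ≈ 1.3612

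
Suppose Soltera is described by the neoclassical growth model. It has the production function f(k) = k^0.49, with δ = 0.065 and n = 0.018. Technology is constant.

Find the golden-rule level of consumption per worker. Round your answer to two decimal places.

At the golden rule, f'(k) = n + δ, so α·k^(α−1) = n + δ and k_gold = (α/(n + δ))^(1/(1−α)).
k_gold = (0.49/0.083)^(1/0.51) = 5.9036^1.9608 ≈ 32.5092
c_gold = f(k_gold) − (n + δ)·k_gold = 5.5066 − 0.083×32.5092 ≈ 2.8083

c_gold ≈ 2.81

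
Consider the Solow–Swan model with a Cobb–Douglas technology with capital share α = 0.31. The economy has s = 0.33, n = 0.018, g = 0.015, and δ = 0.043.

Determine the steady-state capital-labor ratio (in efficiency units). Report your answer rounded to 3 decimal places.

At the steady state, Δk = 0, so s·k^α = (n + g + δ)·k.
Dividing both sides by k: k^(1−α) = s / (n + g + δ).
k^0.69 = 0.33 / (0.018 + 0.015 + 0.043) = 0.33 / 0.076 = 4.3421
k* = 4.3421^(1/0.69) ≈ 8.3985

k* = 8.399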